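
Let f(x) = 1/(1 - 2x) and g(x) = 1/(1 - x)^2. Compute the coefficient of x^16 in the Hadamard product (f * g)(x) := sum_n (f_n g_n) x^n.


f has coefficients f_k = 2^k. For g = 1/(1 - x)^2 the coefficient is g_k = C(k + 1, 1) = k + 1. The Hadamard coefficient is (f * g)_k = 2^k * (k + 1).
For k = 16: 2^16 * 17 = 65536 * 17 = 1114112.

1114112


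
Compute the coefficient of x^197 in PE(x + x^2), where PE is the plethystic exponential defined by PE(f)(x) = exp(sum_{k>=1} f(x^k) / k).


With f(x) = x + x^2, the exponent is sum_{k>=1} (x^k + x^(2k)) / k = -ln(1 - x) - ln(1 - x^2). Exponentiating:
PE(x + x^2) = 1 / ((1 - x)(1 - x^2)).
This is the generating function for partitions of n into parts of size 1 or 2. The number of 2's can be any j in 0..98, and the rest are 1's, so
[x^197] = floor(197/2) + 1 = 99.

99


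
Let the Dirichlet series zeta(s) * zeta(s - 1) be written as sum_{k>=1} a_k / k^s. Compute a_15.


Convolution gives a_k = sum_{d | k} d * 1 = sum_{d | k} d = sigma(k), the sum of positive divisors of k.
For k = 15, the divisors are 1, 3, 5, 15, so
sigma(15) = 1 + 3 + 5 + 15 = 24.

24


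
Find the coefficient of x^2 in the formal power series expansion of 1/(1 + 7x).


Write 1/(1 + c x) = 1/(1 - (-c) x) and apply the geometric-series identity
1/(1 - y) = sum_{k>=0} y^k to get 1/(1 + c x) = sum_{k>=0} (-c)^k x^k.
So the coefficient of x^k is (-c)^k = (-1)^k * c^k.
Here c = 7 and k = 2:
(-7)^2 = 1 * 49 = 49

49


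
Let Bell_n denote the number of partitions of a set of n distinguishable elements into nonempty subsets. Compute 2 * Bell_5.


Bell_5 can be computed from the Bell triangle or from Dobinski's identity Bell_n = (1/e) * sum_{k>=0} k^n / k!.
Computing Bell_5 = 52.
Then 2 * 52 = 104.

104


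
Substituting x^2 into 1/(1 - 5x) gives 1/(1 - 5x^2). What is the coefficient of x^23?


Since 1/(1 - 5x^2) only has even powers of x,
the coefficient of x^23 (odd) is 0.

0


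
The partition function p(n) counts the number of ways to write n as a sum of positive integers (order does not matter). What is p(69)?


Using the generating function prod_{k>=1} 1/(1-x^k), we compute p(69).
By dynamic programming over parts 1 through 69:
p(69) = 3554345

3554345


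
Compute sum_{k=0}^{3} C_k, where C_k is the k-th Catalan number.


C_0 through C_3: 1, 1, 2, 5
Sum = 1 + 1 + 2 + 5
= 9

9


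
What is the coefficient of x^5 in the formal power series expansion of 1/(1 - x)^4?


The expansion 1/(1 - x)^r = sum_{k>=0} C(k + r - 1, r - 1) x^k follows from the multiset / negative-binomial theorem (or from repeated differentiation of the geometric series).
For r = 4 and k = 5:
C(8, 3) = 40320 / (6 * 120) = 56.

56


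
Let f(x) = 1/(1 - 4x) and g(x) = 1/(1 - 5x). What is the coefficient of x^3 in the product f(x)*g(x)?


The coefficient of x^n in f*g is the Cauchy product: sum_{k=0}^{n} a^k * b^(n-k).
With a=4, b=5, n=3:
sum_{k=0}^{3} 4^k * 5^(3-k)
= 369

369


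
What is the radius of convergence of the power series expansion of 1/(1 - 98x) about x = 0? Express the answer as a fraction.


Expanding 1/(1 - 98x) = sum_{k>=0} 98^k x^k, the series converges when |98x| < 1, i.e., |x| < 1/98.
So the radius of convergence is 1/98 = 1/98.

1/98


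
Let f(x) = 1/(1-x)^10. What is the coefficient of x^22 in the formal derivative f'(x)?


Differentiate: d/dx [ 1/(1-x)^r ] = r / (1-x)^(r+1).
Here r = 10, so f'(x) = 10 / (1-x)^11.
The expansion of 1/(1-x)^(r+1) has coefficient of x^n equal to C(n+r, r).
So the coefficient of x^22 in f'(x) is
10 * C(32, 10) = 10 * 64512240 = 645122400

645122400


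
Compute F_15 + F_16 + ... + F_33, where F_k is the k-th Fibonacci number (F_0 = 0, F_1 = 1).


Use the identity sum_{k=0}^{N} F_k = F_{N+2} - 1 (which follows from F_{k+2} - F_{k+1} = F_k). Then
sum_{k=15}^{33} F_k = (F_{35} - 1) - (F_{16} - 1) = F_{35} - F_{16}.
Computing: F_{35} = 9227465, F_{16} = 987, so
Sum = 9227465 - 987 = 9226478.

9226478


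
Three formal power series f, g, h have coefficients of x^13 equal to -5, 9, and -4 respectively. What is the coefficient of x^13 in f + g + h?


Series addition is componentwise:
-5 + 9 + -4
= 0

0


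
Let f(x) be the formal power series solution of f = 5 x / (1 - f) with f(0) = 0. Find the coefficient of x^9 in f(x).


Apply Lagrange inversion: f = 5 x * phi(f) with phi(t) = 1/(1 - t), so
[x^n] f = 5^n * (1/n) [t^(n-1)] phi(t)^n = 5^n * (1/n) [t^(n-1)] (1 - t)^(-n) = 5^n * (1/n) C(2n - 2, n - 1) = 5^n * C_{n-1}.
For n = 9: C_8 = C(16, 8) / 9 = 12870/9 = 1430.
With the 5^9 = 1953125 factor, the coefficient is 1953125 * 1430 = 2792968750.

2792968750


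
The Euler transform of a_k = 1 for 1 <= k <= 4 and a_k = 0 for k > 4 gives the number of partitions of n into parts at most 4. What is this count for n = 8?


Partitions of 8 into parts at most 4:
Using generating function (1-x)^(-1)(1-x^2)^(-1)...(1-x^4)^(-1),
the coefficient of x^8 = 15

15


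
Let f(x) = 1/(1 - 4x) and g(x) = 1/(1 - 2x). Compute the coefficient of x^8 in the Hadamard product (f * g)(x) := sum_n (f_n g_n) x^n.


f has coefficients f_k = 4^k and g has coefficients g_k = 2^k, so the Hadamard product has coefficient (f*g)_k = 4^k * 2^k = 8^k.
For k = 8: 8^8 = 16777216.

16777216


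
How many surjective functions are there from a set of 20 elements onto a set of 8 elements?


By inclusion-exclusion on which target elements are missed, the number of surjections from an n-set onto a k-set is
surj(n, k) = sum_{j=0}^{k} (-1)^j C(k, j) (k - j)^n.
Equivalently surj(n, k) = k! * S(n, k), where S(n, k) is the Stirling number of the second kind.
For n = 20, k = 8:
S(20, 8) = 15170932662679, so
surj = 8! * 15170932662679 = 40320 * 15170932662679 = 611692004959217280.

611692004959217280


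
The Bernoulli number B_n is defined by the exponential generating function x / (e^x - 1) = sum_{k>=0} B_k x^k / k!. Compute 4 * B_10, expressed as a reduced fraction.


Bernoulli numbers can also be computed recursively via B_0 = 1 and sum_{j=0}^{m} C(m+1, j) B_j = 0 for m >= 1. Odd-index Bernoulli numbers vanish for k >= 3.
Computing B_10 = 5/66, so 4 * B_10 = 4 * 5/66 = 10/33.

10/33


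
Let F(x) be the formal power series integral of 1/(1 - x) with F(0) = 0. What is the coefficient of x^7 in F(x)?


1/(1 - x) = sum_{k>=0} x^k. Integrating termwise and using F(0) = 0 gives
F(x) = sum_{k>=0} x^(k+1) / (k+1) = sum_{m>=1} x^m / m = -ln(1 - x).
So the coefficient of x^7 is 1/7 = 1/7.

1/7


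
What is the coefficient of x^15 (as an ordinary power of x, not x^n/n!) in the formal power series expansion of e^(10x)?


The exponential series is e^y = sum_{k>=0} y^k / k!. Substituting y = 10x gives
e^(10x) = sum_{k>=0} 10^k x^k / k!.
So the coefficient of x^n is a^n/n! with a = 10, n = 15:
10^15 / 15! = 1000000000000000/1307674368000 = 3906250000/5108103

3906250000/5108103


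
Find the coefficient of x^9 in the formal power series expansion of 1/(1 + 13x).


Write 1/(1 + c x) = 1/(1 - (-c) x) and apply the geometric-series identity
1/(1 - y) = sum_{k>=0} y^k to get 1/(1 + c x) = sum_{k>=0} (-c)^k x^k.
So the coefficient of x^k is (-c)^k = (-1)^k * c^k.
Here c = 13 and k = 9:
(-13)^9 = -1 * 10604499373 = -10604499373

-10604499373


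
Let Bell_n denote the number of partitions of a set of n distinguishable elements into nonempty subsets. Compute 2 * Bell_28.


Bell_28 can be computed from the Bell triangle or from Dobinski's identity Bell_n = (1/e) * sum_{k>=0} k^n / k!.
Computing Bell_28 = 6160539404599934652455.
Then 2 * 6160539404599934652455 = 12321078809199869304910.

12321078809199869304910


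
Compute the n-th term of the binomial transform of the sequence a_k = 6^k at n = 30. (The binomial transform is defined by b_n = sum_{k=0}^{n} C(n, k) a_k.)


With a_k = 6^k, b_n = sum_{k=0}^{n} C(n, k) 6^k = (1 + 6)^n by the binomial theorem.
For n = 30: (1 + 6)^30 = 7^30 = 22539340290692258087863249.

22539340290692258087863249


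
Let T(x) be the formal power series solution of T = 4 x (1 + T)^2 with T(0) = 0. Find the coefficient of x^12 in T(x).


Apply the Lagrange inversion formula: if T = 4 x * phi(T) with phi(t) = (1 + t)^2, then [x^n] T = 4^n * (1/n) [t^(n-1)] phi(t)^n = 4^n * (1/n) [t^(n-1)] (1 + t)^(2n) = 4^n * (1/n) C(2n, n-1).
Using the identity C(2n, n-1) = C(2n, n) * n / (n+1), the unscaled factor equals C(2n, n) / (n+1) = C_n, the n-th Catalan number.
For n = 12: C_12 = C(24, 12) / 13 = 2704156/13 = 208012.
With the 4^12 = 16777216 factor, the coefficient is 16777216 * 208012 = 3489862254592.

3489862254592


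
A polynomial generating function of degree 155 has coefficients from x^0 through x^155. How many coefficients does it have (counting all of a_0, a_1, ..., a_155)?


A polynomial of degree 155 takes the form a_0 + a_1 x + ... + a_155 x^155.
The number of coefficients is 155 + 1 = 156.

156


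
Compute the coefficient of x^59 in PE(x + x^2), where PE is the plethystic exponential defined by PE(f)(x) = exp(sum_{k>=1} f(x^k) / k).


With f(x) = x + x^2, the exponent is sum_{k>=1} (x^k + x^(2k)) / k = -ln(1 - x) - ln(1 - x^2). Exponentiating:
PE(x + x^2) = 1 / ((1 - x)(1 - x^2)).
This is the generating function for partitions of n into parts of size 1 or 2. The number of 2's can be any j in 0..29, and the rest are 1's, so
[x^59] = floor(59/2) + 1 = 30.

30


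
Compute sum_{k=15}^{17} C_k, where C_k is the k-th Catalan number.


C_15 through C_17: 9694845, 35357670, 129644790
Sum = 9694845 + 35357670 + 129644790
= 174697305

174697305


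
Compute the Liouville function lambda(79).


The Liouville function is lambda(k) = (-1)^Omega(k), where Omega(k) counts the prime factors of k with multiplicity.
Factoring: 79 = 79, so Omega(79) = 1.
lambda(79) = (-1)^1 = -1.

-1


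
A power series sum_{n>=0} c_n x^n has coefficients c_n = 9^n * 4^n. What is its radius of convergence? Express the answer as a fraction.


By the root test (Cauchy-Hadamard), the radius is R = 1 / limsup_n |c_n|^(1/n).
Here |c_n|^(1/n) = (9^n * 4^n)^(1/n) = 9 * 4 = 36 for all n.
So R = 1/36 = 1/36.

1/36


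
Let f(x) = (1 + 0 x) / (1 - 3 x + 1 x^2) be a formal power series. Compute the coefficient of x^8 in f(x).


Write f(x) = sum_{k>=0} a_k x^k. Multiplying both sides by 1 - 3 x + 1 x^2 gives
(1 - 3 x + 1 x^2) sum_{k>=0} a_k x^k = 1 + 0 x.
Matching coefficients:
 x^0: a_0 = 1
 x^1: a_1 - 3 a_0 = 0  =>  a_1 = 3*1 + 0 = 3
 x^k (k >= 2): a_k = 3 a_{k-1} - 1 a_{k-2}.
Iterating: a_2 = 8, a_3 = 21, a_4 = 55, a_5 = 144, a_6 = 377, a_7 = 987, a_8 = 2584.
So the coefficient of x^8 is 2584.

2584


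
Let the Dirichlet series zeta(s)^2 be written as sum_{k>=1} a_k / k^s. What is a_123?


The Dirichlet convolution of the constant function 1 with itself gives (1 * 1)(k) = sum_{d | k} 1 = d(k), the number of positive divisors of k.
Since zeta(s) = sum_{k>=1} 1/k^s, we have zeta(s)^2 = sum_{k>=1} d(k)/k^s, so a_k = d(k).
For k = 123: the divisors are 1, 3, 41, 123.
Count = 4.

4


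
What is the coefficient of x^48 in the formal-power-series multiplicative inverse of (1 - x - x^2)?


Let the inverse be f(x) = sum_{k>=0} a_k x^k. From f(x) * (1 - x - x^2) = 1 and matching coefficients:
 x^0: a_0 = 1.
 x^1: a_1 - a_0 = 0, so a_1 = 1.
 x^k (k >= 2): a_k - a_{k-1} - a_{k-2} = 0, i.e. a_k = a_{k-1} + a_{k-2}.
This is the Fibonacci-type recurrence shifted so that a_0 = a_1 = 1.
Iterating: a_0=1, a_1=1, a_2=2, a_3=3, a_4=5, a_5=8, a_6=13, a_7=21, a_8=34, a_9=55, ...
a_48 = 7778742049.

7778742049


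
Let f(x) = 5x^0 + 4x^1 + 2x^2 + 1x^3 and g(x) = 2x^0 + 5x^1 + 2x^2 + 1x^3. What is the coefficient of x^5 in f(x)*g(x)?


Cauchy product at x^5:
2*1 + 1*2
= 4

4


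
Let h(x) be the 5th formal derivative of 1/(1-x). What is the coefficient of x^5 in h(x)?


Differentiating 5 times: d^5/dx^5 [1/(1-x)] = 5!/(1-x)^6.
The expansion 1/(1-x)^6 = sum_{k>=0} C(k+5, 5) x^k, so the coefficient of x^n in 5!/(1-x)^6 is 5! * C(n+5, 5).
For n = 5: 120 * C(10, 5) = 120 * 252 = 30240

30240


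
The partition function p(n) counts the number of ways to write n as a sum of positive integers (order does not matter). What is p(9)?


Using the generating function prod_{k>=1} 1/(1-x^k), we compute p(9).
By dynamic programming over parts 1 through 9:
p(9) = 30

30


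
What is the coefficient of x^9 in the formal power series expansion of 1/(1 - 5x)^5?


The general identity 1/(1 - c x)^r = sum_{k>=0} c^k C(k + r - 1, r - 1) x^k follows by substituting y = c x into 1/(1 - y)^r = sum_{k>=0} C(k + r - 1, r - 1) y^k.
For c = 5, r = 5, k = 9:
5^9 * C(13, 4) = 1953125 * 715 = 1396484375.

1396484375


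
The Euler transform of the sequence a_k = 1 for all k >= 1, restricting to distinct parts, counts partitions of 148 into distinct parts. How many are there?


Partitions of 148 into distinct parts can be computed via generating function.
Product (1+x)(1+x^2)(1+x^3)...
The coefficient of x^148 = 16893952

16893952


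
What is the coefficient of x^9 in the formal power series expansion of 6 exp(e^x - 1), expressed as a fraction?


exp(e^x - 1) is the exponential generating function for the Bell numbers Bell_k: exp(e^x - 1) = sum_{k>=0} Bell_k x^k / k!.
So the coefficient of x^9 in 6 exp(e^x - 1) is 6 Bell_9 / 9!.
Computing: Bell_9 = 21147 and 9! = 362880, giving
6 * 21147/362880 = 1007/2880.

1007/2880


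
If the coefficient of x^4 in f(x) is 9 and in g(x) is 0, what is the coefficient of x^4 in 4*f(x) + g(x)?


Scalar multiplication scales coefficients: 4 * 9 = 36.
Then add the g coefficient: 36 + 0
= 36

36


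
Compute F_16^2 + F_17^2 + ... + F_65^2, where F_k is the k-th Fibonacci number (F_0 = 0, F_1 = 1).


There is a standard identity sum_{k=0}^{N} F_k^2 = F_N * F_{N+1} (proved inductively from the telescoping relation F_k^2 = F_k F_{k+1} - F_{k-1} F_k). Then
sum_{k=16}^{65} F_k^2 = F_65 F_66 - F_15 F_16.
Computing: F_65 = 17167680177565, F_66 = 27777890035288, F_15 = 610, F_16 = 987.
Sum = 17167680177565 * 27777890035288 - 610 * 987 = 476881932133394135955311650.

476881932133394135955311650


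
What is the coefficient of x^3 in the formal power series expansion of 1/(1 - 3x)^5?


The general identity 1/(1 - c x)^r = sum_{k>=0} c^k C(k + r - 1, r - 1) x^k follows by substituting y = c x into 1/(1 - y)^r = sum_{k>=0} C(k + r - 1, r - 1) y^k.
For c = 3, r = 5, k = 3:
3^3 * C(7, 4) = 27 * 35 = 945.

945


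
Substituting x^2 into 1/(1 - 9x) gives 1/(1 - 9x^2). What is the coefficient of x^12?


The coefficient of x^(2m) in 1/(1 - 9x^2) is 9^m.
With n = 12 = 2*6, the coefficient is 9^6 = 531441.

531441


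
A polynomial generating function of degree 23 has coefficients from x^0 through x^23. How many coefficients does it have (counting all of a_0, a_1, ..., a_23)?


A polynomial of degree 23 takes the form a_0 + a_1 x + ... + a_23 x^23.
The number of coefficients is 23 + 1 = 24.

24


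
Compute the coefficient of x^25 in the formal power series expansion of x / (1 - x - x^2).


Let f(x) = sum_{k>=0} a_k x^k. Multiplying f(x) * (1 - x - x^2) = x and matching coefficients gives a_0 = 0, a_1 = 1, and a_k = a_{k-1} + a_{k-2} for k >= 2. These are the Fibonacci numbers F_k.
Iterating from F_0 = 0, F_1 = 1:
F_0=0, F_1=1, F_2=1, F_3=2, F_4=3, F_5=5, F_6=8, F_7=13, F_8=21, F_9=34, ...
F_25 = 75025.

75025


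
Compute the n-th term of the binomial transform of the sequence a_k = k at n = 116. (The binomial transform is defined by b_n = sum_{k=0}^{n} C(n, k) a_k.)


With a_k = k, b_n = sum_{k=0}^{n} C(n, k) k. Using k * C(n, k) = n * C(n-1, k-1) gives b_n = n * sum_{k>=1} C(n-1, k-1) = n * 2^(n-1).
For n = 116: 116 * 2^115 = 116 * 41538374868278621028243970633760768 = 4818451484720320039276300593516249088.

4818451484720320039276300593516249088


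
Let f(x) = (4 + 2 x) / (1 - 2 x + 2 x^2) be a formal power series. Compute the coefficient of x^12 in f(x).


Write f(x) = sum_{k>=0} a_k x^k. Multiplying both sides by 1 - 2 x + 2 x^2 gives
(1 - 2 x + 2 x^2) sum_{k>=0} a_k x^k = 4 + 2 x.
Matching coefficients:
 x^0: a_0 = 4
 x^1: a_1 - 2 a_0 = 2  =>  a_1 = 2*4 + 2 = 10
 x^k (k >= 2): a_k = 2 a_{k-1} - 2 a_{k-2}.
Iterating: a_2 = 12, a_3 = 4, a_4 = -16, a_5 = -40, a_6 = -48, a_7 = -16, a_8 = 64, a_9 = 160, a_10 = 192, a_11 = 64, a_12 = -256.
So the coefficient of x^12 is -256.

-256


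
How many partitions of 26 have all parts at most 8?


Using the generating function (1-x)^(-1)(1-x^2)^(-1)...(1-x^8)^(-1),
the coefficient of x^26 counts these restricted partitions.
Result = 1297

1297


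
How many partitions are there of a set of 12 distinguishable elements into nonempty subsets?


Bell_12 can be computed from the Bell triangle or from Dobinski's identity Bell_n = (1/e) * sum_{k>=0} k^n / k!.
Computing Bell_12 = 4213597.

4213597


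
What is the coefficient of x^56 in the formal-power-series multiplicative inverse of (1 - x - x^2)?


Let the inverse be f(x) = sum_{k>=0} a_k x^k. From f(x) * (1 - x - x^2) = 1 and matching coefficients:
 x^0: a_0 = 1.
 x^1: a_1 - a_0 = 0, so a_1 = 1.
 x^k (k >= 2): a_k - a_{k-1} - a_{k-2} = 0, i.e. a_k = a_{k-1} + a_{k-2}.
This is the Fibonacci-type recurrence shifted so that a_0 = a_1 = 1.
Iterating: a_0=1, a_1=1, a_2=2, a_3=3, a_4=5, a_5=8, a_6=13, a_7=21, a_8=34, a_9=55, ...
a_56 = 365435296162.

365435296162


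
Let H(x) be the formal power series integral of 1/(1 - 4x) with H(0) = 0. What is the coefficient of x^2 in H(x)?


1/(1 - 4x) = sum_{k>=0} 4^k x^k. Integrating termwise with H(0) = 0:
H(x) = sum_{k>=0} 4^k x^(k+1) / (k+1) = sum_{m>=1} 4^(m-1) x^m / m.
For m = 2: 4^1/2 = 4/2 = 2.

2


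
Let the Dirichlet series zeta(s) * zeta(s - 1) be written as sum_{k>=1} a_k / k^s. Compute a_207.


Convolution gives a_k = sum_{d | k} d * 1 = sum_{d | k} d = sigma(k), the sum of positive divisors of k.
For k = 207, the divisors are 1, 3, 9, 23, 69, 207, so
sigma(207) = 1 + 3 + 9 + 23 + 69 + 207 = 312.

312


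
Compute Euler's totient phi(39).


phi(n) counts integers in [1, n] coprime to n. Using the multiplicative formula phi(n) = n * prod_{p | n} (1 - 1/p):
39 = 3 * 13, so
phi(39) = 39 * (1 - 1/3) * (1 - 1/13) = 24.

24


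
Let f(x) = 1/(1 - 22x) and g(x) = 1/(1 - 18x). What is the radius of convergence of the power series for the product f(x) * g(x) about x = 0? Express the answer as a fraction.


The radius of 1/(1 - 22x) is 1/22 (nearest singularity at x = 1/22), and the radius of 1/(1 - 18x) is 1/18.
The product f(x)*g(x) = 1/((1 - 22x)(1 - 18x)) has singularities at both 1/22 and 1/18, so its radius of convergence is the distance to the nearest one:
min(1/22, 1/18) = 1/22.

1/22


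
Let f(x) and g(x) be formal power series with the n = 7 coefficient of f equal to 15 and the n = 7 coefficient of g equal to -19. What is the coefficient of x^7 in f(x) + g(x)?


Addition of formal power series is termwise.
The coefficient of x^7 in f + g = 15 + -19
= -4

-4


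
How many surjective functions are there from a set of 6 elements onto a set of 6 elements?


By inclusion-exclusion on which target elements are missed, the number of surjections from an n-set onto a k-set is
surj(n, k) = sum_{j=0}^{k} (-1)^j C(k, j) (k - j)^n.
Equivalently surj(n, k) = k! * S(n, k), where S(n, k) is the Stirling number of the second kind.
For n = 6, k = 6:
S(6, 6) = 1, so
surj = 6! * 1 = 720 * 1 = 720.

720


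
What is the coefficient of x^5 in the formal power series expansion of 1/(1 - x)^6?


The negative binomial / multiset identity is
1/(1 - x)^r = sum_{k>=0} C(k + r - 1, r - 1) x^k.
Here r = 6 and k = 5, so the coefficient is
C(5 + 5, 5) = C(10, 5)
= 252

252


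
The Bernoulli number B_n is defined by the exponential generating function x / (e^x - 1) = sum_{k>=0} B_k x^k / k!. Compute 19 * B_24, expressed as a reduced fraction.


Bernoulli numbers can also be computed recursively via B_0 = 1 and sum_{j=0}^{m} C(m+1, j) B_j = 0 for m >= 1. Odd-index Bernoulli numbers vanish for k >= 3.
Computing B_24 = -236364091/2730, so 19 * B_24 = 19 * -236364091/2730 = -4490917729/2730.

-4490917729/2730


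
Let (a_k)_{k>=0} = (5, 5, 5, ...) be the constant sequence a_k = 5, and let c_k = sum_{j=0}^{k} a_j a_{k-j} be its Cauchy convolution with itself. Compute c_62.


Since a_j = 5 for all j >= 0, the convolution sum becomes
c_k = sum_{j=0}^{k} 5 * 5 = 25 * (k + 1).
Equivalently, the generating function of (a_k) is 5/(1 - x) and its square is 25/(1 - x)^2 = sum_{k>=0} 25(k + 1) x^k.
For k = 62: 25 * 63 = 1575.

1575


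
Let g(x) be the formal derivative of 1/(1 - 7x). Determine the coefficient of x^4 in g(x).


Differentiate termwise: d/dx sum_{k>=0} 7^k x^k = sum_{k>=1} k 7^k x^(k-1) = sum_{j>=0} (j+1) 7^(j+1) x^j.
Equivalently, d/dx [1/(1 - 7x)] = 7/(1 - 7x)^2.
For j = 4: 5 * 7^5 = 5 * 16807 = 84035.

84035


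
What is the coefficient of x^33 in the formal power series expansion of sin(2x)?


The Maclaurin series is sin(t) = sum_{k>=0} (-1)^k t^(2k+1) / (2k+1)!, so substituting t = 2x, only odd powers of x are nonzero, with coefficient of x^(2k+1) equal to (-1)^k 2^(2k+1) / (2k+1)!.
Write 33 = 2*16 + 1, giving the coefficient (-1)^16 * 2^33 / 33! = 8589934592/8683317618811886495518194401280000000 = 4/4043484860477916195764296875.

4/4043484860477916195764296875


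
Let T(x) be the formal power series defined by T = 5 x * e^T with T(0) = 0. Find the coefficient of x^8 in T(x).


Apply the Lagrange inversion formula: if T = 5 x * phi(T) with phi(t) = e^t, then
[x^n] T = 5^n * (1/n) [t^(n-1)] phi(t)^n = 5^n * (1/n) [t^(n-1)] e^(n t) = 5^n * (1/n) * n^(n-1) / (n-1)! = 5^n * n^(n-1) / n!.
When c = 1 this is the Cayley count of rooted labeled trees on n vertices, divided by n!.
For n = 8: 5^8 * 8^7 / 8! = 390625 * 2097152/40320 = 1280000000/63.

1280000000/63


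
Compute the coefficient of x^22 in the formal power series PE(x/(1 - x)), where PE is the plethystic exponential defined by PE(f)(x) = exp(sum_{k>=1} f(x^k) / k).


For f(x) = x/(1 - x) we have
sum_{k>=1} f(x^k) / k = sum_{k>=1} (1/k) * x^k / (1 - x^k) = sum_{k, m >= 1} x^(k m) / k,
which after exponentiating simplifies to
PE(x/(1 - x)) = prod_{k>=1} 1 / (1 - x^k).
This is the generating function for the partition function p(n), so the coefficient of x^22 is p(22).
Computing p(22) by dynamic programming over parts 1, 2, ..., 22: p(22) = 1002.

1002


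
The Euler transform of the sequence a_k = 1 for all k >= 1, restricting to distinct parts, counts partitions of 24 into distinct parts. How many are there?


Partitions of 24 into distinct parts can be computed via generating function.
Product (1+x)(1+x^2)(1+x^3)...
The coefficient of x^24 = 122

122


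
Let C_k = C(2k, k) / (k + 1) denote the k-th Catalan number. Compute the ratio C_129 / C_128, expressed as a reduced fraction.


Using C_k = (2k)! / (k! (k+1)!), the ratio C_{k+1}/C_k simplifies to
C_{k+1}/C_k = [(2k+2)! / ((k+1)! (k+2)!)] * [k! (k+1)! / (2k)!]
 = (2k+2)(2k+1) / ((k+1)(k+2)) = 2(2k+1) / (k+2).
For k = 128: 2(2*128 + 1) / (128 + 2) = 514/130 = 257/65.

257/65


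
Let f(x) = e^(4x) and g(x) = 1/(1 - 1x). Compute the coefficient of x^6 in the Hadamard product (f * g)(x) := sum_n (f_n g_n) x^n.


Expanding: f_k = 4^k/k! (from e^(4x)) and g_k = 1^k (from 1/(1 - 1x)). So the Hadamard coefficient (f * g)_k = 4^k 1^k / k! = (4)^k / k!.
For k = 6: 4^6/6! = 4096/720 = 256/45.

256/45


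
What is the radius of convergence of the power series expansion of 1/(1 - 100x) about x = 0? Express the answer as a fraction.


Expanding 1/(1 - 100x) = sum_{k>=0} 100^k x^k, the series converges when |100x| < 1, i.e., |x| < 1/100.
So the radius of convergence is 1/100 = 1/100.

1/100


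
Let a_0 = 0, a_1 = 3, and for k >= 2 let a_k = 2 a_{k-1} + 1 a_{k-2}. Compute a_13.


Iterating the recurrence forward:
a_0 = 0
a_1 = 3
a_2 = 2*3 + 1*0 = 6
a_3 = 2*6 + 1*3 = 15
a_4 = 2*15 + 1*6 = 36
a_5 = 2*36 + 1*15 = 87
a_6 = 2*87 + 1*36 = 210
a_7 = 2*210 + 1*87 = 507
a_8 = 2*507 + 1*210 = 1224
a_9 = 2*1224 + 1*507 = 2955
a_10 = 2*2955 + 1*1224 = 7134
a_11 = 2*7134 + 1*2955 = 17223
a_12 = 2*17223 + 1*7134 = 41580
a_13 = 2*41580 + 1*17223 = 100383
So a_13 = 100383.

100383


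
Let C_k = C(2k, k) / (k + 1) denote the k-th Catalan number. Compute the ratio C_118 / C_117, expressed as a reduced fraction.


Using C_k = (2k)! / (k! (k+1)!), the ratio C_{k+1}/C_k simplifies to
C_{k+1}/C_k = [(2k+2)! / ((k+1)! (k+2)!)] * [k! (k+1)! / (2k)!]
 = (2k+2)(2k+1) / ((k+1)(k+2)) = 2(2k+1) / (k+2).
For k = 117: 2(2*117 + 1) / (117 + 2) = 470/119 = 470/119.

470/119


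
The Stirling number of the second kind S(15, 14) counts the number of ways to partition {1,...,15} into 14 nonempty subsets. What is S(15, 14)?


Using the explicit formula S(n,k) = (1/k!) sum_{j=0}^{k} (-1)^(k-j) C(k,j) j^n:
S(15, 14) = 105
Equivalently, S(n,k) is n! times the coefficient of x^n in the EGF (e^x - 1)^k / k!.

105


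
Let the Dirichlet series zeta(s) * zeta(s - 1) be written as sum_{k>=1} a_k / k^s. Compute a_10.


Convolution gives a_k = sum_{d | k} d * 1 = sum_{d | k} d = sigma(k), the sum of positive divisors of k.
For k = 10, the divisors are 1, 2, 5, 10, so
sigma(10) = 1 + 2 + 5 + 10 = 18.

18


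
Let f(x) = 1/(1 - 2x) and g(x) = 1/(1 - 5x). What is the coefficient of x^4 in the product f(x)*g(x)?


The coefficient of x^n in f*g is the Cauchy product: sum_{k=0}^{n} a^k * b^(n-k).
With a=2, b=5, n=4:
sum_{k=0}^{4} 2^k * 5^(4-k)
= 1031

1031


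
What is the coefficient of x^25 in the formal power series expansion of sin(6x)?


The Maclaurin series is sin(t) = sum_{k>=0} (-1)^k t^(2k+1) / (2k+1)!, so substituting t = 6x, only odd powers of x are nonzero, with coefficient of x^(2k+1) equal to (-1)^k 6^(2k+1) / (2k+1)!.
Write 25 = 2*12 + 1, giving the coefficient (-1)^12 * 6^25 / 25! = 28430288029929701376/15511210043330985984000000 = 114791256/62628675484375.

114791256/62628675484375


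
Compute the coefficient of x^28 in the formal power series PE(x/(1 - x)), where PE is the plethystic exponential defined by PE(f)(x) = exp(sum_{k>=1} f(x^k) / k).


For f(x) = x/(1 - x) we have
sum_{k>=1} f(x^k) / k = sum_{k>=1} (1/k) * x^k / (1 - x^k) = sum_{k, m >= 1} x^(k m) / k,
which after exponentiating simplifies to
PE(x/(1 - x)) = prod_{k>=1} 1 / (1 - x^k).
This is the generating function for the partition function p(n), so the coefficient of x^28 is p(28).
Computing p(28) by dynamic programming over parts 1, 2, ..., 28: p(28) = 3718.

3718


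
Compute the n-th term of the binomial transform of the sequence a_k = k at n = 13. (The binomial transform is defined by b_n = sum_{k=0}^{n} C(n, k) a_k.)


With a_k = k, b_n = sum_{k=0}^{n} C(n, k) k. Using k * C(n, k) = n * C(n-1, k-1) gives b_n = n * sum_{k>=1} C(n-1, k-1) = n * 2^(n-1).
For n = 13: 13 * 2^12 = 13 * 4096 = 53248.

53248


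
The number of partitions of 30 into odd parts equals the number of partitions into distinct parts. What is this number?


Computing partitions of 30 into odd parts (1, 3, 5, ...):
Using the generating function prod_{k>=0} 1/(1-x^(2k+1)),
the count is 296

296


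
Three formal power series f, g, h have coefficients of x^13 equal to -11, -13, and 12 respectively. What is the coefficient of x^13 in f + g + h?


Series addition is componentwise:
-11 + -13 + 12
= -12

-12


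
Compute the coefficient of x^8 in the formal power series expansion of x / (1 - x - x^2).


Let f(x) = sum_{k>=0} a_k x^k. Multiplying f(x) * (1 - x - x^2) = x and matching coefficients gives a_0 = 0, a_1 = 1, and a_k = a_{k-1} + a_{k-2} for k >= 2. These are the Fibonacci numbers F_k.
Iterating from F_0 = 0, F_1 = 1:
F_0=0, F_1=1, F_2=1, F_3=2, F_4=3, F_5=5, F_6=8, F_7=13, F_8=21
F_8 = 21.

21


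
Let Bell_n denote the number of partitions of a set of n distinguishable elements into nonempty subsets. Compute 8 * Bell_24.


Bell_24 can be computed from the Bell triangle or from Dobinski's identity Bell_n = (1/e) * sum_{k>=0} k^n / k!.
Computing Bell_24 = 445958869294805289.
Then 8 * 445958869294805289 = 3567670954358442312.

3567670954358442312


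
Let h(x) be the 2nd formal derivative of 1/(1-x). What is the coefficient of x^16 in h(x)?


Differentiating 2 times: d^2/dx^2 [1/(1-x)] = 2!/(1-x)^3.
The expansion 1/(1-x)^3 = sum_{k>=0} C(k+2, 2) x^k, so the coefficient of x^n in 2!/(1-x)^3 is 2! * C(n+2, 2).
For n = 16: 2 * C(18, 2) = 2 * 153 = 306

306


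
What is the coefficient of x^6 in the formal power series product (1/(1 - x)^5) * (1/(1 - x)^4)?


Combine the factors: (1/(1 - x)^5) * (1/(1 - x)^4) = 1/(1 - x)^9.
Then use 1/(1 - x)^r = sum_{k>=0} C(k + r - 1, r - 1) x^k with r = 9 and k = 6:
C(14, 8) = 3003.

3003


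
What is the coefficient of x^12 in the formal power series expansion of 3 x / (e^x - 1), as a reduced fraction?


The exponential generating function for Bernoulli numbers is
x / (e^x - 1) = sum_{k>=0} B_k x^k / k!.
So the coefficient of x^12 in 3 x / (e^x - 1) is 3 B_12 / 12!.
Computing: B_12 = -691/2730, 12! = 479001600, giving
3 * -691/2730 / 479001600 = -691/435891456000.

-691/435891456000


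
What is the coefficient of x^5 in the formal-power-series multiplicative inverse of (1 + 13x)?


The inverse is 1/(1 + 13x). Apply the geometric identity 1/(1 - y) = sum_{k>=0} y^k with y = -13x:
1/(1 + 13x) = sum_{k>=0} (-13)^k x^k.
So the coefficient of x^5 is (-13)^5 = -371293.

-371293


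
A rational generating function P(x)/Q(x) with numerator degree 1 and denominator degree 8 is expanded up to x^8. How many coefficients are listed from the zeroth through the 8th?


Expanding up to x^8 gives the coefficients for x^0, x^1, ..., x^8.
That is 8 + 1 = 9 coefficients in total.

9


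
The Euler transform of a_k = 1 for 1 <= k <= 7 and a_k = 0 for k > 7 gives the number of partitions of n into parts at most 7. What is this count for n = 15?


Partitions of 15 into parts at most 7:
Using generating function (1-x)^(-1)(1-x^2)^(-1)...(1-x^7)^(-1),
the coefficient of x^15 = 131

131


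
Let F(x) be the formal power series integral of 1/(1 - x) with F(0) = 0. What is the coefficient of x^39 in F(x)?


1/(1 - x) = sum_{k>=0} x^k. Integrating termwise and using F(0) = 0 gives
F(x) = sum_{k>=0} x^(k+1) / (k+1) = sum_{m>=1} x^m / m = -ln(1 - x).
So the coefficient of x^39 is 1/39 = 1/39.

1/39


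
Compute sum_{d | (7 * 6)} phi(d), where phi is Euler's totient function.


First, 7 * 6 = 42. One classical identity is sum_{d | n} phi(d) = n (each k in [1, n] has a unique gcd with n, and among the k's with gcd(k, n) = n/d there are phi(d) of them). So the sum equals 42. We also verify directly:
Divisors of 42: 1, 2, 3, 6, 7, 14, 21, 42.
phi values: 1, 1, 2, 2, 6, 6, 12, 12.
Sum = 42.

42


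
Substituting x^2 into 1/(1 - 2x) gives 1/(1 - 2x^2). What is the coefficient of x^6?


The coefficient of x^(2m) in 1/(1 - 2x^2) is 2^m.
With n = 6 = 2*3, the coefficient is 2^3 = 8.

8


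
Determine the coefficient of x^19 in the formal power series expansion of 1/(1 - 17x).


The geometric series identity gives 1/(1 - c x) = sum_{k>=0} c^k x^k, so the coefficient of x^k is c^k.
Here c = 17 and k = 19.
Computing: 17^19 = 239072435685151324847153

239072435685151324847153


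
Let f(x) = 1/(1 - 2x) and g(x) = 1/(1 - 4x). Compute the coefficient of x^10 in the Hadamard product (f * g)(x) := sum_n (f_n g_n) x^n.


f has coefficients f_k = 2^k and g has coefficients g_k = 4^k, so the Hadamard product has coefficient (f*g)_k = 2^k * 4^k = 8^k.
For k = 10: 8^10 = 1073741824.

1073741824


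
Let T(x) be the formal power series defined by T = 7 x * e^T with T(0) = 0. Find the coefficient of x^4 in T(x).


Apply the Lagrange inversion formula: if T = 7 x * phi(T) with phi(t) = e^t, then
[x^n] T = 7^n * (1/n) [t^(n-1)] phi(t)^n = 7^n * (1/n) [t^(n-1)] e^(n t) = 7^n * (1/n) * n^(n-1) / (n-1)! = 7^n * n^(n-1) / n!.
When c = 1 this is the Cayley count of rooted labeled trees on n vertices, divided by n!.
For n = 4: 7^4 * 4^3 / 4! = 2401 * 64/24 = 19208/3.

19208/3


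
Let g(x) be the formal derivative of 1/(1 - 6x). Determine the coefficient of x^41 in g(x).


Differentiate termwise: d/dx sum_{k>=0} 6^k x^k = sum_{k>=1} k 6^k x^(k-1) = sum_{j>=0} (j+1) 6^(j+1) x^j.
Equivalently, d/dx [1/(1 - 6x)] = 6/(1 - 6x)^2.
For j = 41: 42 * 6^42 = 42 * 481229803398374426442198455156736 = 20211651742731725910572335116582912.

20211651742731725910572335116582912


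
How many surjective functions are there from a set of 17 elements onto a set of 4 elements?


By inclusion-exclusion on which target elements are missed, the number of surjections from an n-set onto a k-set is
surj(n, k) = sum_{j=0}^{k} (-1)^j C(k, j) (k - j)^n.
Equivalently surj(n, k) = k! * S(n, k), where S(n, k) is the Stirling number of the second kind.
For n = 17, k = 4:
S(17, 4) = 694337290, so
surj = 4! * 694337290 = 24 * 694337290 = 16664094960.

16664094960


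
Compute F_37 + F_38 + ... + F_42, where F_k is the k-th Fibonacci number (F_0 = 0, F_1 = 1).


Use the identity sum_{k=0}^{N} F_k = F_{N+2} - 1 (which follows from F_{k+2} - F_{k+1} = F_k). Then
sum_{k=37}^{42} F_k = (F_{44} - 1) - (F_{38} - 1) = F_{44} - F_{38}.
Computing: F_{44} = 701408733, F_{38} = 39088169, so
Sum = 701408733 - 39088169 = 662320564.

662320564


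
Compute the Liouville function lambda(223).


The Liouville function is lambda(k) = (-1)^Omega(k), where Omega(k) counts the prime factors of k with multiplicity.
Factoring: 223 = 223, so Omega(223) = 1.
lambda(223) = (-1)^1 = -1.

-1


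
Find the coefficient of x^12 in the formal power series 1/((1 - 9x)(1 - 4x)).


By partial fractions or Cauchy convolution:
The coefficient equals sum_{k=0}^{12} 9^k * 4^(12-k).
= 508359743893

508359743893


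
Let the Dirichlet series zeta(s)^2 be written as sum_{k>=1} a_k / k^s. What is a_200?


The Dirichlet convolution of the constant function 1 with itself gives (1 * 1)(k) = sum_{d | k} 1 = d(k), the number of positive divisors of k.
Since zeta(s) = sum_{k>=1} 1/k^s, we have zeta(s)^2 = sum_{k>=1} d(k)/k^s, so a_k = d(k).
For k = 200: the divisors are 1, 2, 4, 5, 8, 10, 20, 25, 40, 50, 100, 200.
Count = 12.

12


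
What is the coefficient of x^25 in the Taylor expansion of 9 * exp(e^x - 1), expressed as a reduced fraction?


exp(e^x - 1) = sum_{k>=0} Bell_k x^k / k!, where Bell_k is the k-th Bell number.
So the coefficient of x^25 is 9 * Bell_25 / 25!.
Computing: Bell_25 = 4638590332229999353 and 25! = 15511210043330985984000000, giving
9 * 4638590332229999353/15511210043330985984000000 = 356814640940769181/132574444814794752000000.

356814640940769181/132574444814794752000000


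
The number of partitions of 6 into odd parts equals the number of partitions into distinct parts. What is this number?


Computing partitions of 6 into odd parts (1, 3, 5, ...):
Using the generating function prod_{k>=0} 1/(1-x^(2k+1)),
the count is 4

4


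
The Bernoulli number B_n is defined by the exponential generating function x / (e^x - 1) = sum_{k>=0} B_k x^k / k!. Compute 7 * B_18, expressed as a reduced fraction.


Bernoulli numbers can also be computed recursively via B_0 = 1 and sum_{j=0}^{m} C(m+1, j) B_j = 0 for m >= 1. Odd-index Bernoulli numbers vanish for k >= 3.
Computing B_18 = 43867/798, so 7 * B_18 = 7 * 43867/798 = 43867/114.

43867/114


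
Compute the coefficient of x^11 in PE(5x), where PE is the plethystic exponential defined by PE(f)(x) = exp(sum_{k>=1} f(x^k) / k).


With f(x) = 5x, the exponent is sum_{k>=1} 5 x^k / k = 5 * (-ln(1 - x)). Exponentiating:
PE(5x) = exp(-5 ln(1 - x)) = 1/(1 - x)^5.
By the negative binomial expansion, [x^n] 1/(1 - x)^5 = C(n + 4, 4).
For n = 11: C(15, 4) = 1365.

1365


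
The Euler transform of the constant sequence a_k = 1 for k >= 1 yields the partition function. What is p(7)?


The Euler transform converts the sequence a_k = 1 into the number of integer partitions.
Using the recurrence or dynamic programming:
p(7) = 15

15


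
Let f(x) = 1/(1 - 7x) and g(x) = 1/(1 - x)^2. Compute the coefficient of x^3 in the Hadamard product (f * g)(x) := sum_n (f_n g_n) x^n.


f has coefficients f_k = 7^k. For g = 1/(1 - x)^2 the coefficient is g_k = C(k + 1, 1) = k + 1. The Hadamard coefficient is (f * g)_k = 7^k * (k + 1).
For k = 3: 7^3 * 4 = 343 * 4 = 1372.

1372


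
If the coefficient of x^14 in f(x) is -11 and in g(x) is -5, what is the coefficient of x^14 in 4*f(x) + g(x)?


Scalar multiplication scales coefficients: 4 * -11 = -44.
Then add the g coefficient: -44 + -5
= -49

-49


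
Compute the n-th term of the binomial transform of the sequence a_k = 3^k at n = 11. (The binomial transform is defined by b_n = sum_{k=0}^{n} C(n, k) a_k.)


With a_k = 3^k, b_n = sum_{k=0}^{n} C(n, k) 3^k = (1 + 3)^n by the binomial theorem.
For n = 11: (1 + 3)^11 = 4^11 = 4194304.

4194304


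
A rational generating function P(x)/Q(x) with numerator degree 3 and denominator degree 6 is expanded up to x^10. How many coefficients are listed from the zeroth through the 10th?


Expanding up to x^10 gives the coefficients for x^0, x^1, ..., x^10.
That is 10 + 1 = 11 coefficients in total.

11


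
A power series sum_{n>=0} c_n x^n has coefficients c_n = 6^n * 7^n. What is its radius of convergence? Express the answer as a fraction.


By the root test (Cauchy-Hadamard), the radius is R = 1 / limsup_n |c_n|^(1/n).
Here |c_n|^(1/n) = (6^n * 7^n)^(1/n) = 6 * 7 = 42 for all n.
So R = 1/42 = 1/42.

1/42


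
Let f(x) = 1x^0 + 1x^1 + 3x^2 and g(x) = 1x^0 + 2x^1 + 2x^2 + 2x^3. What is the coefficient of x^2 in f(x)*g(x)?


Cauchy product at x^2:
1*2 + 1*2 + 3*1
= 7

7


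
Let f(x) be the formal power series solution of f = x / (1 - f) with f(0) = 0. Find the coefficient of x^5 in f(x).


Apply Lagrange inversion: f = x * phi(f) with phi(t) = 1/(1 - t), so
[x^n] f = (1/n) [t^(n-1)] phi(t)^n = (1/n) [t^(n-1)] (1 - t)^(-n) = (1/n) C(2n - 2, n - 1) = C_{n-1}.
For n = 5: C_4 = C(8, 4) / 5 = 70/5 = 14 = 14.

14


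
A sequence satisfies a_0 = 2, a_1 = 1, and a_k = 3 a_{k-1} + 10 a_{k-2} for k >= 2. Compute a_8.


The characteristic equation is t^2 - 3 t - 10 = 0, with roots r_1 = 5 and r_2 = -2 (so c_1 = r_1 + r_2, c_2 = -r_1 r_2 as required).
One can use the closed form a_n = A r_1^n + B r_2^n, but direct iteration is more reliable:
a_0 = 2, a_1 = 1, a_2 = 23, a_3 = 79, a_4 = 467, a_5 = 2191, a_6 = 11243, a_7 = 55639, a_8 = 279347.
So a_8 = 279347.

279347


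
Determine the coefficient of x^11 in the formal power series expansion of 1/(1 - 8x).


The geometric series identity gives 1/(1 - c x) = sum_{k>=0} c^k x^k, so the coefficient of x^k is c^k.
Here c = 8 and k = 11.
Computing: 8^11 = 8589934592

8589934592


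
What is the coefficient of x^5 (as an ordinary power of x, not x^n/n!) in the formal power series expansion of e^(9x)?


The exponential series is e^y = sum_{k>=0} y^k / k!. Substituting y = 9x gives
e^(9x) = sum_{k>=0} 9^k x^k / k!.
So the coefficient of x^n is a^n/n! with a = 9, n = 5:
9^5 / 5! = 59049/120 = 19683/40

19683/40


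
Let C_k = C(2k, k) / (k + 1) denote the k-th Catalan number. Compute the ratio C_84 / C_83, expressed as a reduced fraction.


Using C_k = (2k)! / (k! (k+1)!), the ratio C_{k+1}/C_k simplifies to
C_{k+1}/C_k = [(2k+2)! / ((k+1)! (k+2)!)] * [k! (k+1)! / (2k)!]
 = (2k+2)(2k+1) / ((k+1)(k+2)) = 2(2k+1) / (k+2).
For k = 83: 2(2*83 + 1) / (83 + 2) = 334/85 = 334/85.

334/85


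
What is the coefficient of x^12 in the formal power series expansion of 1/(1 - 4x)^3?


The general identity 1/(1 - c x)^r = sum_{k>=0} c^k C(k + r - 1, r - 1) x^k follows by substituting y = c x into 1/(1 - y)^r = sum_{k>=0} C(k + r - 1, r - 1) y^k.
For c = 4, r = 3, k = 12:
4^12 * C(14, 2) = 16777216 * 91 = 1526726656.

1526726656


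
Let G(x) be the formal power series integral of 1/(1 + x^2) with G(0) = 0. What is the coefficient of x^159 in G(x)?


1/(1 + x^2) = sum_{j>=0} (-1)^j x^(2j). Integrating termwise with G(0) = 0:
G(x) = sum_{j>=0} (-1)^j x^(2j+1) / (2j+1) = arctan(x).
Only odd powers are nonzero. For x^159 write 159 = 2*79 + 1, giving
(-1)^79 / 159 = -1/159 = -1/159.

-1/159
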